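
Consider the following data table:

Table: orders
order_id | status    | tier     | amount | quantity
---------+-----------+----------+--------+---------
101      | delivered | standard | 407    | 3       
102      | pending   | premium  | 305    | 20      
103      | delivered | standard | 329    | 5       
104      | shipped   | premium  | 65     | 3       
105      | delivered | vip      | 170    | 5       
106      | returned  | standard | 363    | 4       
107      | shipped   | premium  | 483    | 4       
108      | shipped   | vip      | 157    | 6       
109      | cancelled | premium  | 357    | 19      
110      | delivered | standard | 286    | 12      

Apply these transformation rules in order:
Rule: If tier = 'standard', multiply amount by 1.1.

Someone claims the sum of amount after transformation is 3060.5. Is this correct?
Yes, the result is correct.

Step 1: Calculate the correct sum after transformation
Step 2: Apply multiplier 1.1 to records where tier = 'standard'
Step 3: Correct result = 3060.5
Step 4: Claimed result = 3060.5
Step 5: 3060.5 = 3060.5 ✓
Conclusion: The claimed result is correct.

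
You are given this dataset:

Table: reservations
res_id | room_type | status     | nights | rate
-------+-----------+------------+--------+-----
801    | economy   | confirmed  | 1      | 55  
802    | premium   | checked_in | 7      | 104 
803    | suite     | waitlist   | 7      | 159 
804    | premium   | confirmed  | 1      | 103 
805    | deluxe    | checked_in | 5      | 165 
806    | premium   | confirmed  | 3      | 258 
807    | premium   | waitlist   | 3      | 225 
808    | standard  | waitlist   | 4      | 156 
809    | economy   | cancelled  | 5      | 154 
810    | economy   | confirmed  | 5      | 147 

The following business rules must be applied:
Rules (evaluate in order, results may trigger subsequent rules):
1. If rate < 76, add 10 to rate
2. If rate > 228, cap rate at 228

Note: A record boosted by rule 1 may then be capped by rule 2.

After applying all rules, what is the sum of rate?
1506

Step 1: Apply rule 1 to records with rate < 76
  - 1 records get bonus of 10
  - Of these, 0 records then exceed 228 and get capped
Step 2: Apply rule 2 to records with rate > 228
  - 1 records (original) are capped
Step 3: Calculate final sum = 1506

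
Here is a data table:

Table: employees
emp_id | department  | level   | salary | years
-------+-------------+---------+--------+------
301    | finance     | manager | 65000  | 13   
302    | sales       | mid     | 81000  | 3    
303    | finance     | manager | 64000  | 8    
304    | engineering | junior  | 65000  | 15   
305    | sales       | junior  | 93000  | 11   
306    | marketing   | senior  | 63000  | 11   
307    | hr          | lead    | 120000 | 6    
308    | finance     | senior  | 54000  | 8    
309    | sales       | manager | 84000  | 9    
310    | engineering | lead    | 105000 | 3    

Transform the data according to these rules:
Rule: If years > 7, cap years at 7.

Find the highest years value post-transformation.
7

Step 1: Original maximum years = 15
Step 2: Apply cap at 7
Step 3: 7 records had years > 7 and were capped
Step 4: Maximum after transformation = 7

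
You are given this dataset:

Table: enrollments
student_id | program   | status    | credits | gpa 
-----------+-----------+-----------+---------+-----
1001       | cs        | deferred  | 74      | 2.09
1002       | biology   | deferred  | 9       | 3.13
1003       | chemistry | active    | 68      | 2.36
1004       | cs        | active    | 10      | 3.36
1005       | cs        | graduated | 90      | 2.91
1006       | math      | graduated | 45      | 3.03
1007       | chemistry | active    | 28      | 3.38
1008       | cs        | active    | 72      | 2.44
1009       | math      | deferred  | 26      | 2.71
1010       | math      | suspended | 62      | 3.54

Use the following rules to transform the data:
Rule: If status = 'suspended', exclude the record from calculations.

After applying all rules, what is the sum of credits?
422

Step 1: Identify records where status = 'suspended'
Step 2: The excluded records sum to 62
Step 3: Original total credits = 484
Step 4: Remaining total = 484 - 62 = 422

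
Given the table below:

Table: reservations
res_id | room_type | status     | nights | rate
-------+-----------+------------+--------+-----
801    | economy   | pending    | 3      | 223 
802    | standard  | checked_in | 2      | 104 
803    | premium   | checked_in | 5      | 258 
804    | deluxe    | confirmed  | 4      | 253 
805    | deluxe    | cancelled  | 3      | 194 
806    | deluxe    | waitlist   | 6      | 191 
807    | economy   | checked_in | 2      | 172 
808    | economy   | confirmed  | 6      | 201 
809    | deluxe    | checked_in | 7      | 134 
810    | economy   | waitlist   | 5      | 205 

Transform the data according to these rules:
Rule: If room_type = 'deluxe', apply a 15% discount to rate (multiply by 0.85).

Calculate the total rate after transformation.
1819.2

Step 1: Records with room_type = 'deluxe' have total rate = 772
Step 2: Apply multiplier: 772 × 0.85 = 656.2
Step 3: Other records total: 1163
Step 4: Final sum = 656.2 + 1163 = 1819.2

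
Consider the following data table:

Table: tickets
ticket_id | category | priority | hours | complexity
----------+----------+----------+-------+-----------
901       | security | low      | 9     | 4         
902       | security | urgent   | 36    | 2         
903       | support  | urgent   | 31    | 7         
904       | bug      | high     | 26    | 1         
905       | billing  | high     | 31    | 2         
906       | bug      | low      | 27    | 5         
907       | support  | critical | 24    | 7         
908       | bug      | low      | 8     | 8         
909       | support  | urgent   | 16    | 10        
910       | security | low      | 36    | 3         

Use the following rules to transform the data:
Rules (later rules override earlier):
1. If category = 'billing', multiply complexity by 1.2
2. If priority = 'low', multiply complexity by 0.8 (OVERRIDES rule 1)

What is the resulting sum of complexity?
45.4

Step 1: Rule 2 takes priority for records with priority = 'low'
  - 4 records: 20 × 0.8 = 16.0
Step 2: Rule 1 applies to remaining records with category = 'billing'
  - 1 records: 2 × 1.2 = 2.4
Step 3: Other records unchanged: 27
Step 4: Final sum = 16.0 + 2.4 + 27 = 45.4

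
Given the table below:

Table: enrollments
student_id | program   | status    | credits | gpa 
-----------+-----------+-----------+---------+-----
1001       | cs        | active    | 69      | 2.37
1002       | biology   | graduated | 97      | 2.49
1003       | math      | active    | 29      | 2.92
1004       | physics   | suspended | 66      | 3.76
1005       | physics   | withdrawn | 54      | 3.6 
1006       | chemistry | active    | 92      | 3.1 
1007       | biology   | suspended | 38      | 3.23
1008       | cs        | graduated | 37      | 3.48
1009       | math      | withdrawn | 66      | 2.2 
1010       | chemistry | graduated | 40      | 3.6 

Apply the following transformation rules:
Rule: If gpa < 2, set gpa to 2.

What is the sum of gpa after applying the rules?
30.75

Step 1: 0 records have gpa < 2
Step 2: These records originally summed to 0
Step 3: After setting to minimum: 0 × 2 = 0
Step 4: Unaffected records sum: 30.75
Step 5: Final sum = 0 + 30.75 = 30.75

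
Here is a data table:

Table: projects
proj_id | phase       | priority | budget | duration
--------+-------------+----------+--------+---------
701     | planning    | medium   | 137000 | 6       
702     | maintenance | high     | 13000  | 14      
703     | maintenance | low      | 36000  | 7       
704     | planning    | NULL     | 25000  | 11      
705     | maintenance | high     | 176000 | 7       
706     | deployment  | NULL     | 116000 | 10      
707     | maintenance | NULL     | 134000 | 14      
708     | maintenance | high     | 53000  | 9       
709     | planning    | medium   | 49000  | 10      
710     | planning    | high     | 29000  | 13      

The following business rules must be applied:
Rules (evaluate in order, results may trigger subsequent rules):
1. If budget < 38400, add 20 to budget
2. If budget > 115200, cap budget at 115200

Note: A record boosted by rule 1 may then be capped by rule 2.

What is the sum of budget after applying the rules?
665880

Step 1: Apply rule 1 to records with budget < 38400
  - 4 records get bonus of 20
  - Of these, 0 records then exceed 115200 and get capped
Step 2: Apply rule 2 to records with budget > 115200
  - 4 records (original) are capped
Step 3: Calculate final sum = 665880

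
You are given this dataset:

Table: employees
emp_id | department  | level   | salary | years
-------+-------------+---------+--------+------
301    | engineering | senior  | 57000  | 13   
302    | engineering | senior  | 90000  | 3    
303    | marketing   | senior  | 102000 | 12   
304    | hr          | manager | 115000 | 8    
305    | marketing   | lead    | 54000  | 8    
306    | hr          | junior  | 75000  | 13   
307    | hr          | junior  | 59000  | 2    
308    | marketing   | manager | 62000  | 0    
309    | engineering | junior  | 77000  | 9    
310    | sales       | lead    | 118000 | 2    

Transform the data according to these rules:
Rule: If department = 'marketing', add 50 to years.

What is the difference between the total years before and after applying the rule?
150

Step 1: Original sum of years = 70
Step 2: 3 records have department = 'marketing'
Step 3: Each affected record changes by 50
Step 4: Total change = 3 × 50 = 150
Step 5: New sum = 70 + 150 = 220
Step 6: Difference = |220 - 70| = 150
        (Sum increased by 150)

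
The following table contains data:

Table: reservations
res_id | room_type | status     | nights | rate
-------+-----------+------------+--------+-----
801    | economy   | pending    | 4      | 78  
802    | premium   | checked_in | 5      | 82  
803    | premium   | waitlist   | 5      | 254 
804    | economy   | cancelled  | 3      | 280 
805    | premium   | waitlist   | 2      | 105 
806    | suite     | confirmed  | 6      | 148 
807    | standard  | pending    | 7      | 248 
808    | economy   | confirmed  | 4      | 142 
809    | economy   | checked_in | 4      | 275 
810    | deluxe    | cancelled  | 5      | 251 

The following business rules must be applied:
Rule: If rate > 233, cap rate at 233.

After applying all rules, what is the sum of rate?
1720

Step 1: 5 records have rate > 233
Step 2: These records originally summed to 1308
Step 3: After capping: 5 × 233 = 1165
Step 4: Unaffected records sum: 555
Step 5: Final sum = 1165 + 555 = 1720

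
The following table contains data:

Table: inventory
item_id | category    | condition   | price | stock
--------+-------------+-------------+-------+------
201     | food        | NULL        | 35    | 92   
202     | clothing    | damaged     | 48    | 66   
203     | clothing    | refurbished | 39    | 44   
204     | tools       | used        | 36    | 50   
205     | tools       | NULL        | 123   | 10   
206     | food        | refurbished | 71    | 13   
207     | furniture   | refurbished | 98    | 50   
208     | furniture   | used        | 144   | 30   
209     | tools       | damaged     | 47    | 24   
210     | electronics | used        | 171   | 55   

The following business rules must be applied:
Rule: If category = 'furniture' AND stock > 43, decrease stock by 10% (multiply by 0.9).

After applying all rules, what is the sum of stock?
429.0

Step 1: Find records where category = 'furniture' AND stock > 43
Step 2: 1 records match, summing to 50
Step 3: After multiplier: 50 × 0.9 = 45.0
Step 4: Unaffected records sum: 384
Step 5: Final sum = 45.0 + 384 = 429.0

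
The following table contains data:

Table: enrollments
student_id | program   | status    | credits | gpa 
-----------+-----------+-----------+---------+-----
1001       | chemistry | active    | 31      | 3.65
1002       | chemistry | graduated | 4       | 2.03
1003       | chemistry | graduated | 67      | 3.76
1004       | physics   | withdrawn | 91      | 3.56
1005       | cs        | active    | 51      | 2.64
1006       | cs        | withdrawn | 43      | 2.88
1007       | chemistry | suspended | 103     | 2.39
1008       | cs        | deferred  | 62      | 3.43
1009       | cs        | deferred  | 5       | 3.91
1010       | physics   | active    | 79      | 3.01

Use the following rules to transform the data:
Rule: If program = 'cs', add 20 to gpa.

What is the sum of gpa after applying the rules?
111.26

Step 1: Count records where program = 'cs': 4
Step 2: Total bonus added: 4 × 20 = 80
Step 3: Original sum of gpa: 31.26
Step 4: Final sum = 31.26 + 80 = 111.26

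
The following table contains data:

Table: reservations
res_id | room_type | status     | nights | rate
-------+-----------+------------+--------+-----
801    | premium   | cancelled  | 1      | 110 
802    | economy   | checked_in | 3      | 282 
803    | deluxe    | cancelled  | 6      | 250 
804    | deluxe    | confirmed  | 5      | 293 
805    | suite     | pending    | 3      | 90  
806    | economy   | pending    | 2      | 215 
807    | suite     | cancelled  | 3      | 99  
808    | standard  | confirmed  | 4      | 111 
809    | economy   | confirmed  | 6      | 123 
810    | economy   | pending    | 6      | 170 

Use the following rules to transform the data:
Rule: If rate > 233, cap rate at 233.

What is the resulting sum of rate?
1617

Step 1: 3 records have rate > 233
Step 2: These records originally summed to 825
Step 3: After capping: 3 × 233 = 699
Step 4: Unaffected records sum: 918
Step 5: Final sum = 699 + 918 = 1617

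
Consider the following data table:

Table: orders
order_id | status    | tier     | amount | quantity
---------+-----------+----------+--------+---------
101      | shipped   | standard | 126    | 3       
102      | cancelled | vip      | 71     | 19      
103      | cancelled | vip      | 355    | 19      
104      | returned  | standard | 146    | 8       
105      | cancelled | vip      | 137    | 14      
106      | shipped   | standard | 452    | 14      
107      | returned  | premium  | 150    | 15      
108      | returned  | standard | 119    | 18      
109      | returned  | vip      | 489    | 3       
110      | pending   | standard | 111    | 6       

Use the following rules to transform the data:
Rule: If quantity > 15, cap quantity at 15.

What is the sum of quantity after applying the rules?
108

Step 1: 3 records have quantity > 15
Step 2: These records originally summed to 56
Step 3: After capping: 3 × 15 = 45
Step 4: Unaffected records sum: 63
Step 5: Final sum = 45 + 63 = 108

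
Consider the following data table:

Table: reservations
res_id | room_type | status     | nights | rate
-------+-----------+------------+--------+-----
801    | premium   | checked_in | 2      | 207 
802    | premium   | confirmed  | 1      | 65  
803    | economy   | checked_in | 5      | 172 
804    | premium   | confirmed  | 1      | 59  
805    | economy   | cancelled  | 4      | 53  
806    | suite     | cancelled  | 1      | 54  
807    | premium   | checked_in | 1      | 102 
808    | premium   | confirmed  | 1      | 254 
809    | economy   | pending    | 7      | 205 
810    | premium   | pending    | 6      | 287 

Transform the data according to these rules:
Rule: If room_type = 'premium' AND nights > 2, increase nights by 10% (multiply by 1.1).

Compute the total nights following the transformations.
29.6

Step 1: Find records where room_type = 'premium' AND nights > 2
Step 2: 1 records match, summing to 6
Step 3: After multiplier: 6 × 1.1 = 6.6
Step 4: Unaffected records sum: 23
Step 5: Final sum = 6.6 + 23 = 29.6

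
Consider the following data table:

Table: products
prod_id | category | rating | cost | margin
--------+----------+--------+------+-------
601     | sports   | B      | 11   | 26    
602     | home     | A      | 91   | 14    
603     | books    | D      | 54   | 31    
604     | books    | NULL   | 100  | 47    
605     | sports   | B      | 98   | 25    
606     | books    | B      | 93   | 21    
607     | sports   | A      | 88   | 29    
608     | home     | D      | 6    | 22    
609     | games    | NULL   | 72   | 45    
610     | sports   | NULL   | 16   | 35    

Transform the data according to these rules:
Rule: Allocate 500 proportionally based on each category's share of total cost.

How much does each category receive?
books: 196.34, games: 57.23, home: 77.11, sports: 169.32

Step 1: Calculate total cost = 629
Step 2: Calculate each category's proportion:
  books: 247/629 = 39.27% → 196.34
  games: 72/629 = 11.45% → 57.23
  home: 97/629 = 15.42% → 77.11
  sports: 213/629 = 33.86% → 169.32
Step 3: Verify: sum of allocations ≈ 500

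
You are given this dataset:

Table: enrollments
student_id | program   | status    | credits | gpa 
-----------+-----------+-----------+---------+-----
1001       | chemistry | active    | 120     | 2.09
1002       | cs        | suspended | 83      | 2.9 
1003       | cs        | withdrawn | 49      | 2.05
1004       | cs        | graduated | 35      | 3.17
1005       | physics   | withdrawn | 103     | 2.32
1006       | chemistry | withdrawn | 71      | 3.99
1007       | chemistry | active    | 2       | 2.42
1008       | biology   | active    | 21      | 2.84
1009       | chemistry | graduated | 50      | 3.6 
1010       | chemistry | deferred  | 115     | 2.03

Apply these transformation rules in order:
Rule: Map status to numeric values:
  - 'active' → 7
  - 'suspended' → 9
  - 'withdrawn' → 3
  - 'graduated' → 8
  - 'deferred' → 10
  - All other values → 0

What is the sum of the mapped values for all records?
65

Step 1: Apply mapping to each record
Step 2: Count by status:
  'active': 3 records × 7 = 21
  'suspended': 1 records × 9 = 9
  'withdrawn': 3 records × 3 = 9
  'graduated': 2 records × 8 = 16
  'deferred': 1 records × 10 = 10
Step 3: Sum all mapped values = 65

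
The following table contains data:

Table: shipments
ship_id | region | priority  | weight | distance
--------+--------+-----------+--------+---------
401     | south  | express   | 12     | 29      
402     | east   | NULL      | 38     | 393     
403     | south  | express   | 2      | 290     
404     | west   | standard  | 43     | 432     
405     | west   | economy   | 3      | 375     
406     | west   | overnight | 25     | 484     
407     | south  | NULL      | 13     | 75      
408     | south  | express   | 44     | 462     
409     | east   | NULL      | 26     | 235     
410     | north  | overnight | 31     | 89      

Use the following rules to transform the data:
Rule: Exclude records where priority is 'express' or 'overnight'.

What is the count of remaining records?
5

Step 1: Count records to exclude
  - 3 (express) + 2 (overnight) = 5 records
Step 2: Total records: 10
Step 3: Remaining = 10 - 5 = 5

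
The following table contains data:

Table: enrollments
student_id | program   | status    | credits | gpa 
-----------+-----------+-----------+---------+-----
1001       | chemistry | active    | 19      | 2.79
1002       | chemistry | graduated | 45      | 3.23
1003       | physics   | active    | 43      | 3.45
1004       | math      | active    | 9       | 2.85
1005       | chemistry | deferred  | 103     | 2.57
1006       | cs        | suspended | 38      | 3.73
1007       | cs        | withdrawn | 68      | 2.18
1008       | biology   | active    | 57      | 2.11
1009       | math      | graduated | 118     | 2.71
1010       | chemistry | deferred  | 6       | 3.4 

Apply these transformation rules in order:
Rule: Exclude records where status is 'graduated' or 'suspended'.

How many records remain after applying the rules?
7

Step 1: Count records to exclude
  - 2 (graduated) + 1 (suspended) = 3 records
Step 2: Total records: 10
Step 3: Remaining = 10 - 3 = 7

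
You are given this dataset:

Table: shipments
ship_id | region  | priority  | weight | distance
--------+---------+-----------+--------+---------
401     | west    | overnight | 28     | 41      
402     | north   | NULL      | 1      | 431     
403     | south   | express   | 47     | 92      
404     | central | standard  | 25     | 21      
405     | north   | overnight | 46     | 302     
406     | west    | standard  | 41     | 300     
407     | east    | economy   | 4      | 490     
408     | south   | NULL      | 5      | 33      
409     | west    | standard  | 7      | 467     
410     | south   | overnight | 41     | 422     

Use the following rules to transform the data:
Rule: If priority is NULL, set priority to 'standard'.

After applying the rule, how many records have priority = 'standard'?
5

Step 1: Count records where priority IS NULL
Step 2: Found 2 records with NULL priority
Step 3: These records will have priority set to 'standard'
Step 4: Records already having priority = 'standard': 3
Step 5: Answer: 2 + 3 = 5 records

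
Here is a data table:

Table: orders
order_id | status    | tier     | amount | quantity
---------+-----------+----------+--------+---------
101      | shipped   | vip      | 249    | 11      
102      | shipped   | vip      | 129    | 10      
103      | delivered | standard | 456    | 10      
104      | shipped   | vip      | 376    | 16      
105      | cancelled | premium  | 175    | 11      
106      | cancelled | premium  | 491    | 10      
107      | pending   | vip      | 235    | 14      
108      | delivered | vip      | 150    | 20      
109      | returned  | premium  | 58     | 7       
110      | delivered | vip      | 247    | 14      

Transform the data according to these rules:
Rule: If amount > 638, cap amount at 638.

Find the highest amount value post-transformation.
491

Step 1: Original maximum amount = 491
Step 2: Check cap of 638 against maximum
Step 3: No records exceed the cap (max 491 <= cap 638), so no capping applies
Step 4: Maximum after transformation = 491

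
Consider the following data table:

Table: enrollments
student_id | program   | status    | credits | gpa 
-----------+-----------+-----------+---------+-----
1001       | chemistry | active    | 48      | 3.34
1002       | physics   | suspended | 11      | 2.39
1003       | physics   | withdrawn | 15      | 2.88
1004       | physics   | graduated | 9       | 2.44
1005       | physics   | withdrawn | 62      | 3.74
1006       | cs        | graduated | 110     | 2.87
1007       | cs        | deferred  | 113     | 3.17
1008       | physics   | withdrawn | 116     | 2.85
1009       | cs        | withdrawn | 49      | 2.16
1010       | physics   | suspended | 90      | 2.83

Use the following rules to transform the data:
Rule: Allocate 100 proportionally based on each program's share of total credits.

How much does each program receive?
chemistry: 7.7, cs: 43.66, physics: 48.64

Step 1: Calculate total credits = 623
Step 2: Calculate each program's proportion:
  chemistry: 48/623 = 7.70% → 7.7
  cs: 272/623 = 43.66% → 43.66
  physics: 303/623 = 48.64% → 48.64
Step 3: Verify: sum of allocations ≈ 100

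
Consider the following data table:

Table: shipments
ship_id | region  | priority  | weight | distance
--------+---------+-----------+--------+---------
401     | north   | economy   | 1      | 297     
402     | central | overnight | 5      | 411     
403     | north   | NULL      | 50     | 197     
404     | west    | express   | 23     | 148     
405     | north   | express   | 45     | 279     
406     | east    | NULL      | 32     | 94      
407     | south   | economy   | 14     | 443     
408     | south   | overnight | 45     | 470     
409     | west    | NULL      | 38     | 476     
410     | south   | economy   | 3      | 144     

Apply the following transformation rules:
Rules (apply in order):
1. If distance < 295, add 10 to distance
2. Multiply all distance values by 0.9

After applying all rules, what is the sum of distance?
2708.1

Step 1: Apply Rule 1 - Add 10 to records with distance < 295
  - 5 records affected: 862 + (5 × 10) = 912
  - Unaffected records: 2097
  - Sum after Rule 1: 3009
Step 2: Apply Rule 2 - Multiply all by 0.9
  - 3009 × 0.9 = 2708.1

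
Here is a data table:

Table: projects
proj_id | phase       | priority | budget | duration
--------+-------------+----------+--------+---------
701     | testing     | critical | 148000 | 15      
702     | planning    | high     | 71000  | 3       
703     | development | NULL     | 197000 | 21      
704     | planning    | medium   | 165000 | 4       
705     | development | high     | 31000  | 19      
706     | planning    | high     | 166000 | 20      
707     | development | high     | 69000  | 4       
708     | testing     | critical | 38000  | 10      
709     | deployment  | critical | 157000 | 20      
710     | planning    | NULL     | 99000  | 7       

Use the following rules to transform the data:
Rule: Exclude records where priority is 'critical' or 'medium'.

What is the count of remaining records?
6

Step 1: Count records to exclude
  - 3 (critical) + 1 (medium) = 4 records
Step 2: Total records: 10
Step 3: Remaining = 10 - 4 = 6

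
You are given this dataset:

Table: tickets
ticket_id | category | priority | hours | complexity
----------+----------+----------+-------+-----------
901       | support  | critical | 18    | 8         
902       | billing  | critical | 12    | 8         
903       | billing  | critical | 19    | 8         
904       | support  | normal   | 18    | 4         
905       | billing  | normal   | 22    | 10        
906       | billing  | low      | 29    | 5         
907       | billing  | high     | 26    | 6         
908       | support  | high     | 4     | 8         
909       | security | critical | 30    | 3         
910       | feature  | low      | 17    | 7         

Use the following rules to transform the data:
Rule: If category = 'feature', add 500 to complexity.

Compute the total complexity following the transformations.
567

Step 1: Count records where category = 'feature': 1
Step 2: Total bonus added: 1 × 500 = 500
Step 3: Original sum of complexity: 67
Step 4: Final sum = 67 + 500 = 567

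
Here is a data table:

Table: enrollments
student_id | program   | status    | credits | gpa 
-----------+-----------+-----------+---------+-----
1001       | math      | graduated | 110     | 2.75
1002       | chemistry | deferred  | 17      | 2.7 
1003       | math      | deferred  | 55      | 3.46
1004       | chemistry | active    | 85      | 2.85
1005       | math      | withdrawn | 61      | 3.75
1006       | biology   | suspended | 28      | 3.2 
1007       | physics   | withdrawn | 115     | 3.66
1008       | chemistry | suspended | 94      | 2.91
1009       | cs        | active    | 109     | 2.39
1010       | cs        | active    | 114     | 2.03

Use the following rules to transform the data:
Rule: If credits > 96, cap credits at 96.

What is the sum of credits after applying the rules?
724

Step 1: 4 records have credits > 96
Step 2: These records originally summed to 448
Step 3: After capping: 4 × 96 = 384
Step 4: Unaffected records sum: 340
Step 5: Final sum = 384 + 340 = 724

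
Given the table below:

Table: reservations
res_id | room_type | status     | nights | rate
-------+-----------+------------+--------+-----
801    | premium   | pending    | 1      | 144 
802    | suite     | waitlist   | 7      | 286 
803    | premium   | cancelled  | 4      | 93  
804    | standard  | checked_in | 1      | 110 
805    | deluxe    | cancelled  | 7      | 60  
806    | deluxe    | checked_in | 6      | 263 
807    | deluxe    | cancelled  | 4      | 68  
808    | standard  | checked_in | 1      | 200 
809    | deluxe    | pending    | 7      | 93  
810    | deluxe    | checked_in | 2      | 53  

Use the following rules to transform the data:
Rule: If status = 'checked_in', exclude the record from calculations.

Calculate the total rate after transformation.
744

Step 1: Identify records where status = 'checked_in'
Step 2: The excluded records sum to 626
Step 3: Original total rate = 1370
Step 4: Remaining total = 1370 - 626 = 744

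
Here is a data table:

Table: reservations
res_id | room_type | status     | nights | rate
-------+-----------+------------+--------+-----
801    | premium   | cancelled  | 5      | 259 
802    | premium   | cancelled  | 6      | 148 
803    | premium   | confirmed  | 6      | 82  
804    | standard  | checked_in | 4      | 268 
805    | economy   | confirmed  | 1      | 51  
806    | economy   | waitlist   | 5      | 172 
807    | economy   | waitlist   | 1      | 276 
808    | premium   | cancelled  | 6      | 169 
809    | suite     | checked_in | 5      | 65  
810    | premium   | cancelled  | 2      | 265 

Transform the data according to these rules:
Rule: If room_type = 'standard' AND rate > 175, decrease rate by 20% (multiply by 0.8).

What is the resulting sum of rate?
1701.4

Step 1: Find records where room_type = 'standard' AND rate > 175
Step 2: 1 records match, summing to 268
Step 3: After multiplier: 268 × 0.8 = 214.4
Step 4: Unaffected records sum: 1487
Step 5: Final sum = 214.4 + 1487 = 1701.4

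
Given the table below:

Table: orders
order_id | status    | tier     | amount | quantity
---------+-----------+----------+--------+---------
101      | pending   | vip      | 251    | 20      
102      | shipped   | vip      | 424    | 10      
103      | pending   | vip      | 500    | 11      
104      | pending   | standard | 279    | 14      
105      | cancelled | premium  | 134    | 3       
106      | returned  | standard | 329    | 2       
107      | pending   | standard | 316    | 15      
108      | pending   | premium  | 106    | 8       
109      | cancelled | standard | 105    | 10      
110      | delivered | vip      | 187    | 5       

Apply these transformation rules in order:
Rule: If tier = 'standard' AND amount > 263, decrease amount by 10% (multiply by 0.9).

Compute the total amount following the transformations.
2538.6

Step 1: Find records where tier = 'standard' AND amount > 263
Step 2: 3 records match, summing to 924
Step 3: After multiplier: 924 × 0.9 = 831.6
Step 4: Unaffected records sum: 1707
Step 5: Final sum = 831.6 + 1707 = 2538.6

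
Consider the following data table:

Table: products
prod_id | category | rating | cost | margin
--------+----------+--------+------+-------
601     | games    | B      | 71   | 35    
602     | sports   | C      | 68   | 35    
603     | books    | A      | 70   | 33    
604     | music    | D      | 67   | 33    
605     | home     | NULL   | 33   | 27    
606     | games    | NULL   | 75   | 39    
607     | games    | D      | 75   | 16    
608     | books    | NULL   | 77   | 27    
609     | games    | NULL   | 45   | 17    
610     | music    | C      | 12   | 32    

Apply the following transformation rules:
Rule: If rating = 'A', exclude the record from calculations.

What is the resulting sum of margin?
261

Step 1: Identify records where rating = 'A'
Step 2: The excluded records sum to 33
Step 3: Original total margin = 294
Step 4: Remaining total = 294 - 33 = 261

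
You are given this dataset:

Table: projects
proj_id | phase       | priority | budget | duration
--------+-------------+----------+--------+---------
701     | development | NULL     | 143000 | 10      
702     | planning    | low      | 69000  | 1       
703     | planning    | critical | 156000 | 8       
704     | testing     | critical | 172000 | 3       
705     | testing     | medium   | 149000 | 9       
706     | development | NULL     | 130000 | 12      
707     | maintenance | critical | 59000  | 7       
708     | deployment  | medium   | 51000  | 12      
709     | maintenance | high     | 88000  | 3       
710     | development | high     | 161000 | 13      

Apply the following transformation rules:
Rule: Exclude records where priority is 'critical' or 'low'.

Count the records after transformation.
6

Step 1: Count records to exclude
  - 3 (critical) + 1 (low) = 4 records
Step 2: Total records: 10
Step 3: Remaining = 10 - 4 = 6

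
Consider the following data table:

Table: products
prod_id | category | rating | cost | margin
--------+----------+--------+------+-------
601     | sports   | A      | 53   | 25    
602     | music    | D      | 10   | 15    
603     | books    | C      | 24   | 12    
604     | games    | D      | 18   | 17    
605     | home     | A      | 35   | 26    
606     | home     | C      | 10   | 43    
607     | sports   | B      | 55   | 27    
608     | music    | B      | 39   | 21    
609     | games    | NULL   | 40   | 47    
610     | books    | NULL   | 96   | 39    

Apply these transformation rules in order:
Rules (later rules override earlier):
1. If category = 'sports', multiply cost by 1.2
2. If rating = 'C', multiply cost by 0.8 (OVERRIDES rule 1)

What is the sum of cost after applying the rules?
394.8

Step 1: Rule 2 takes priority for records with rating = 'C'
  - 2 records: 34 × 0.8 = 27.2
Step 2: Rule 1 applies to remaining records with category = 'sports'
  - 2 records: 108 × 1.2 = 129.6
Step 3: Other records unchanged: 238
Step 4: Final sum = 27.2 + 129.6 + 238 = 394.8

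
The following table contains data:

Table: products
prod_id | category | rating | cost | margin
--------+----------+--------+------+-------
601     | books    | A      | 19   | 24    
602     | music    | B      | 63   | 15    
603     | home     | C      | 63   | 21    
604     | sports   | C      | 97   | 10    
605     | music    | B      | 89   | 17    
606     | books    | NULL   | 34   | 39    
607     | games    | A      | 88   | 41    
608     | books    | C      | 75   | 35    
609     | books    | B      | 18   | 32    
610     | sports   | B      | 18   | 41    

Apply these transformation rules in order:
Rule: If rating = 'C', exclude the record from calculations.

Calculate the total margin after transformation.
209

Step 1: Identify records where rating = 'C'
Step 2: The excluded records sum to 66
Step 3: Original total margin = 275
Step 4: Remaining total = 275 - 66 = 209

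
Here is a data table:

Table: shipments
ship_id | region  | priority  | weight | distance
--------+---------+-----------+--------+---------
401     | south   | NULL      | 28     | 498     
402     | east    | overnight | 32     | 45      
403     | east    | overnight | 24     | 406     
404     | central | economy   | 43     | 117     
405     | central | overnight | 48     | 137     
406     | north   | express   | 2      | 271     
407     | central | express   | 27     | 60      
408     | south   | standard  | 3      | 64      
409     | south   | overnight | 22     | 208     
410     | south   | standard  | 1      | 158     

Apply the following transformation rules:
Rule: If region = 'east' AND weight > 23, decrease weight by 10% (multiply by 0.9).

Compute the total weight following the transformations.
224.4

Step 1: Find records where region = 'east' AND weight > 23
Step 2: 2 records match, summing to 56
Step 3: After multiplier: 56 × 0.9 = 50.4
Step 4: Unaffected records sum: 174
Step 5: Final sum = 50.4 + 174 = 224.4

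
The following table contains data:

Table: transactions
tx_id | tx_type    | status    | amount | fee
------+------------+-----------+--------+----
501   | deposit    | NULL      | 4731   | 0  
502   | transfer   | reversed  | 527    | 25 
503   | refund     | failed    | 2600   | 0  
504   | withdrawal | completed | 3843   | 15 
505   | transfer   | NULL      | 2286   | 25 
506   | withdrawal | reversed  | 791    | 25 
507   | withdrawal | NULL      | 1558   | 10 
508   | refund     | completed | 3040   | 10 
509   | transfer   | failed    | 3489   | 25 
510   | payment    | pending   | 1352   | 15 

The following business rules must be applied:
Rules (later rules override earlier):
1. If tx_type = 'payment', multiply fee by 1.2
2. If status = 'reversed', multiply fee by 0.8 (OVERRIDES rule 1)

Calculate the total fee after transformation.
143.0

Step 1: Rule 2 takes priority for records with status = 'reversed'
  - 2 records: 50 × 0.8 = 40.0
Step 2: Rule 1 applies to remaining records with tx_type = 'payment'
  - 1 records: 15 × 1.2 = 18.0
Step 3: Other records unchanged: 85
Step 4: Final sum = 40.0 + 18.0 + 85 = 143.0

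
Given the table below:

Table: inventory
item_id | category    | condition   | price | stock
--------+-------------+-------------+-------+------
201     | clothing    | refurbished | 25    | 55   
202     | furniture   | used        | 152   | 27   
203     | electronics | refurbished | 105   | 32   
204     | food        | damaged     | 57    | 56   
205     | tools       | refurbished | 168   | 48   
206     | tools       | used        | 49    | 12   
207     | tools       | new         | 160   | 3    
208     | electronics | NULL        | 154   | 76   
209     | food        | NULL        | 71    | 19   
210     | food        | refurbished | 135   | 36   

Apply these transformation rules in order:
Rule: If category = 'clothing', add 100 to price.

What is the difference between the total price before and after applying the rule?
100

Step 1: Original sum of price = 1076
Step 2: 1 records have category = 'clothing'
Step 3: Each affected record changes by 100
Step 4: Total change = 1 × 100 = 100
Step 5: New sum = 1076 + 100 = 1176
Step 6: Difference = |1176 - 1076| = 100
        (Sum increased by 100)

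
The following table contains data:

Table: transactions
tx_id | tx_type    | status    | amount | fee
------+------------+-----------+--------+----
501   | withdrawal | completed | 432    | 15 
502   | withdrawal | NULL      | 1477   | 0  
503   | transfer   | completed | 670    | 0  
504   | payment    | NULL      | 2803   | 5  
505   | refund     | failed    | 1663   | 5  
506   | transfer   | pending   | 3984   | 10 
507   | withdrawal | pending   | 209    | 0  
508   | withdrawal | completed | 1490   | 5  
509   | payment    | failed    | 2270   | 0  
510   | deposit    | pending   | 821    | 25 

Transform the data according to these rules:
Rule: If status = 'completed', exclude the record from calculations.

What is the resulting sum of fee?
45

Step 1: Identify records where status = 'completed'
Step 2: The excluded records sum to 20
Step 3: Original total fee = 65
Step 4: Remaining total = 65 - 20 = 45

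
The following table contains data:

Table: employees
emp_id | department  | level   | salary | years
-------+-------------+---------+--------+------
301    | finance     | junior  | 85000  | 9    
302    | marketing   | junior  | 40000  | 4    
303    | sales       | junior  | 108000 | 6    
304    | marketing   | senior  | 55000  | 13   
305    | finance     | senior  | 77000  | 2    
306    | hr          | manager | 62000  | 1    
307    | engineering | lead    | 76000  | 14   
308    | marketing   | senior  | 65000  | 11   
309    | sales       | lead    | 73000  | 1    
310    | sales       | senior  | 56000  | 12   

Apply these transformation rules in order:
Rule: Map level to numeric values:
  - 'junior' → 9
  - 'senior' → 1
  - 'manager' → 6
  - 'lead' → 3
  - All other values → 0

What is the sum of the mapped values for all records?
43

Step 1: Apply mapping to each record
Step 2: Count by status:
  'junior': 3 records × 9 = 27
  'senior': 4 records × 1 = 4
  'manager': 1 records × 6 = 6
  'lead': 2 records × 3 = 6
Step 3: Sum all mapped values = 43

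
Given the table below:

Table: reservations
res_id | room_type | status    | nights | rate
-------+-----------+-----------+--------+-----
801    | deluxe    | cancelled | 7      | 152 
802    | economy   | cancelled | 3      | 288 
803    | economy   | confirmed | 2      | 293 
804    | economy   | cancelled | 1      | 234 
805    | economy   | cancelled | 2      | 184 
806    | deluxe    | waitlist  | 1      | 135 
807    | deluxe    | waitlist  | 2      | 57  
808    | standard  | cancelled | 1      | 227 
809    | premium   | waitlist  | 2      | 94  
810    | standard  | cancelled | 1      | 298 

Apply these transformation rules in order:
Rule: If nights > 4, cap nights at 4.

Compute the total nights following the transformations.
19

Step 1: 1 records have nights > 4
Step 2: These records originally summed to 7
Step 3: After capping: 1 × 4 = 4
Step 4: Unaffected records sum: 15
Step 5: Final sum = 4 + 15 = 19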